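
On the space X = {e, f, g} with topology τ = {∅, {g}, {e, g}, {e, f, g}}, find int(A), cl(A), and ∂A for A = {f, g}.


int(A) = {g}, cl(A) = {e, f, g}, ∂A = {e, f}.

Closed sets in (X, τ) are complements of opens:
  closed(X, τ) = {∅, {f}, {e, f}, {e, f, g}}.
int(A) = ⋃ {U ∈ τ : U ⊆ A}. Opens contained in A: ∅, {g}.
Taking the union of these: int(A) = {g}.
cl(A) = ⋂ {C closed : A ⊆ C}. Closed sets containing A: {e, f, g}.
Intersecting these: cl(A) = {e, f, g}.
∂A = cl(A) ∖ int(A) = {e, f, g} ∖ {g} = {e, f}.


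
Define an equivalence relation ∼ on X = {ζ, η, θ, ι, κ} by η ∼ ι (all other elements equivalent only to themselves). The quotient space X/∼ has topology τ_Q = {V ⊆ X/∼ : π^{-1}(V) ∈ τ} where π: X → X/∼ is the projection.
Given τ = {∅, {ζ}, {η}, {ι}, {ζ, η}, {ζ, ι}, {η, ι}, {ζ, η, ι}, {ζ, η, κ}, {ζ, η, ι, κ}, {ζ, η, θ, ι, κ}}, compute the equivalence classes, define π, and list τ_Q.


X/∼ = {[ζ], [η=ι], [θ], [κ]}; |τ_Q| = 6.

Equivalence classes: [ζ], [η=ι], [θ], [κ].
Quotient map π: X → X/∼ sends ζ ↦ [ζ], η ↦ [η=ι], θ ↦ [θ], ι ↦ [η=ι], κ ↦ [κ].
For each subset V ⊆ X/∼, compute π^{-1}(V) ⊆ X and check whether π^{-1}(V) ∈ τ. V is open in τ_Q iff π^{-1}(V) ∈ τ.
  V = {}: π^{-1}(V) = ∅ ∈ τ ✓.
  V = {[ζ]}: π^{-1}(V) = {ζ} ∈ τ ✓.
  V = {[η=ι]}: π^{-1}(V) = {η, ι} ∈ τ ✓.
  V = {[ζ], [η=ι]}: π^{-1}(V) = {ζ, η, ι} ∈ τ ✓.
  V = {[θ]}: π^{-1}(V) = {θ} ∉ τ ✗.
  V = {[ζ], [θ]}: π^{-1}(V) = {ζ, θ} ∉ τ ✗.
  V = {[η=ι], [θ]}: π^{-1}(V) = {η, θ, ι} ∉ τ ✗.
  V = {[ζ], [η=ι], [θ]}: π^{-1}(V) = {ζ, η, θ, ι} ∉ τ ✗.
  V = {[κ]}: π^{-1}(V) = {κ} ∉ τ ✗.
  V = {[ζ], [κ]}: π^{-1}(V) = {ζ, κ} ∉ τ ✗.
  V = {[η=ι], [κ]}: π^{-1}(V) = {η, ι, κ} ∉ τ ✗.
  V = {[ζ], [η=ι], [κ]}: π^{-1}(V) = {ζ, η, ι, κ} ∈ τ ✓.
  V = {[θ], [κ]}: π^{-1}(V) = {θ, κ} ∉ τ ✗.
  V = {[ζ], [θ], [κ]}: π^{-1}(V) = {ζ, θ, κ} ∉ τ ✗.
  V = {[η=ι], [θ], [κ]}: π^{-1}(V) = {η, θ, ι, κ} ∉ τ ✗.
  V = {[ζ], [η=ι], [θ], [κ]}: π^{-1}(V) = {ζ, η, θ, ι, κ} ∈ τ ✓.
Open sets in the quotient: τ_Q = {{}, {[ζ]}, {[η=ι]}, {[ζ], [η=ι]}, {[ζ], [η=ι], [κ]}, {[ζ], [η=ι], [θ], [κ]}} (6 elements).


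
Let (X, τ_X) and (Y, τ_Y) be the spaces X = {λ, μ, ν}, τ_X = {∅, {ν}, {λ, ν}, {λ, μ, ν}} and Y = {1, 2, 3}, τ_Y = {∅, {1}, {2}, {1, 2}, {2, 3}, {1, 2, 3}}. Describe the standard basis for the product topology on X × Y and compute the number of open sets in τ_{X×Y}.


Basis B = {∅ × ∅, {ν} × {1}, {ν} × {2}, {λ, ν} × {1}, {λ, ν} × {2}, {ν} × {1, 2}, {ν} × {2, 3}, {λ, μ, ν} × {1}, {λ, μ, ν} × {2}, {ν} × {1, 2, 3}, {λ, ν} × {1, 2}, {λ, ν} × {2, 3}, {λ, ν} × {1, 2, 3}, {λ, μ, ν} × {1, 2}, {λ, μ, ν} × {2, 3}, {λ, μ, ν} × {1, 2, 3}}; |τ_{X×Y}| = 40.

Enumerate products U × V with U ∈ τ_X, V ∈ τ_Y (deduplicated):
  ∅ × ∅ = {} (∅)
  {ν} × {1} = {(ν,1)}
  {ν} × {2} = {(ν,2)}
  {λ, ν} × {1} = {(λ,1), (ν,1)}
  {λ, ν} × {2} = {(λ,2), (ν,2)}
  {ν} × {1, 2} = {(ν,1), (ν,2)}
  {ν} × {2, 3} = {(ν,2), (ν,3)}
  {λ, μ, ν} × {1} = {(λ,1), (μ,1), (ν,1)}
  {λ, μ, ν} × {2} = {(λ,2), (μ,2), (ν,2)}
  {ν} × {1, 2, 3} = {(ν,1), (ν,2), (ν,3)}
  {λ, ν} × {1, 2} = {(λ,1), (λ,2), (ν,1), (ν,2)}
  {λ, ν} × {2, 3} = {(λ,2), (λ,3), (ν,2), (ν,3)}
  {λ, ν} × {1, 2, 3} = {(λ,1), (λ,2), (λ,3), (ν,1), (ν,2), (ν,3)}
  {λ, μ, ν} × {1, 2} = {(λ,1), (λ,2), (μ,1), (μ,2), (ν,1), (ν,2)}
  {λ, μ, ν} × {2, 3} = {(λ,2), (λ,3), (μ,2), (μ,3), (ν,2), (ν,3)}
  {λ, μ, ν} × {1, 2, 3} = {(λ,1), (λ,2), (λ,3), (μ,1), (μ,2), (μ,3), (ν,1), (ν,2), (ν,3)}
These 16 distinct sets form the basis B.
Close under arbitrary unions to get τ_{X×Y}; counting gives |τ_{X×Y}| = 40.


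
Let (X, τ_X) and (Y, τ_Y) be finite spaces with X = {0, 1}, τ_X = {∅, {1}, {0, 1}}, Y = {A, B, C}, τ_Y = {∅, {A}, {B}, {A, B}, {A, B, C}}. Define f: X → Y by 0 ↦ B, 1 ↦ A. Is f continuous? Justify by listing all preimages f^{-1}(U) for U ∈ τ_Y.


f is NOT continuous.

Compute f^{-1}(U) for each U ∈ τ_Y:
  U = ∅: f^{-1}(U) = ∅ ∈ τ_X ✓.
  U = {A}: f^{-1}(U) = {1} ∈ τ_X ✓.
  U = {B}: f^{-1}(U) = {0} ∉ τ_X ✗.
  U = {A, B}: f^{-1}(U) = {0, 1} ∈ τ_X ✓.
  U = {A, B, C}: f^{-1}(U) = {0, 1} ∈ τ_X ✓.
Found U = {B} with f^{-1}(U) = {0} not in τ_X. Therefore f is NOT continuous.


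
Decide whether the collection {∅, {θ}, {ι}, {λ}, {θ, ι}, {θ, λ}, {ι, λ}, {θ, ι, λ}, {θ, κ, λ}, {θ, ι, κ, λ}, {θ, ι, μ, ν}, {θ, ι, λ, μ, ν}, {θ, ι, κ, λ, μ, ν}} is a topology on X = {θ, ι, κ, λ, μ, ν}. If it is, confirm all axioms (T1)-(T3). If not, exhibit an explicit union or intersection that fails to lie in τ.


τ IS a topology on X.

Axiom (T1): ∅ ∈ τ? Yes; X ∈ τ? Yes.
Axiom (T2/T3): check pairwise unions and intersections of members of τ.
All pairwise intersections and unions checked — each lies in τ. Therefore τ satisfies (T1), (T2), (T3): it IS a topology on X.


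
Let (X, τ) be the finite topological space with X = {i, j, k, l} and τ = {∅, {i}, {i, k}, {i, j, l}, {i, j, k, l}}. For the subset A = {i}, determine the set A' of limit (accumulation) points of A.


A' = {j, k, l}

For each x ∈ X, list the open sets U ∈ τ with x ∈ U, then check whether U ∩ (A ∖ {x}) ≠ ∅ for every such U.
  x = i: open {i} ∋ x has {i} ∩ (A ∖ {i}) = ∅, so x is NOT a limit point.
  x = j: opens ∋ x are {i, j, l}, {i, j, k, l}; each meets A ∖ {j}, so x IS a limit point.
  x = k: opens ∋ x are {i, k}, {i, j, k, l}; each meets A ∖ {k}, so x IS a limit point.
  x = l: opens ∋ x are {i, j, l}, {i, j, k, l}; each meets A ∖ {l}, so x IS a limit point.
Collecting: A' = {j, k, l}.


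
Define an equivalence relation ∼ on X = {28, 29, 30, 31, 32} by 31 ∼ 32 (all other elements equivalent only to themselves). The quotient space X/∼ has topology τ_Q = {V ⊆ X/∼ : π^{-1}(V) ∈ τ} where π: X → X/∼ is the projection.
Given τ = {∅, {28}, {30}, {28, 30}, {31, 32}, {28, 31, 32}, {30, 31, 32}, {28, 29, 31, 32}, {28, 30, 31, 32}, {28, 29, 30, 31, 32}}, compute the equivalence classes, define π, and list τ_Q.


X/∼ = {[28], [29], [30], [31=32]}; |τ_Q| = 10.

Equivalence classes: [28], [29], [30], [31=32].
Quotient map π: X → X/∼ sends 28 ↦ [28], 29 ↦ [29], 30 ↦ [30], 31 ↦ [31=32], 32 ↦ [31=32].
For each subset V ⊆ X/∼, compute π^{-1}(V) ⊆ X and check whether π^{-1}(V) ∈ τ. V is open in τ_Q iff π^{-1}(V) ∈ τ.
  V = {}: π^{-1}(V) = ∅ ∈ τ ✓.
  V = {[28]}: π^{-1}(V) = {28} ∈ τ ✓.
  V = {[29]}: π^{-1}(V) = {29} ∉ τ ✗.
  V = {[28], [29]}: π^{-1}(V) = {28, 29} ∉ τ ✗.
  V = {[30]}: π^{-1}(V) = {30} ∈ τ ✓.
  V = {[28], [30]}: π^{-1}(V) = {28, 30} ∈ τ ✓.
  V = {[29], [30]}: π^{-1}(V) = {29, 30} ∉ τ ✗.
  V = {[28], [29], [30]}: π^{-1}(V) = {28, 29, 30} ∉ τ ✗.
  V = {[31=32]}: π^{-1}(V) = {31, 32} ∈ τ ✓.
  V = {[28], [31=32]}: π^{-1}(V) = {28, 31, 32} ∈ τ ✓.
  V = {[29], [31=32]}: π^{-1}(V) = {29, 31, 32} ∉ τ ✗.
  V = {[28], [29], [31=32]}: π^{-1}(V) = {28, 29, 31, 32} ∈ τ ✓.
  V = {[30], [31=32]}: π^{-1}(V) = {30, 31, 32} ∈ τ ✓.
  V = {[28], [30], [31=32]}: π^{-1}(V) = {28, 30, 31, 32} ∈ τ ✓.
  V = {[29], [30], [31=32]}: π^{-1}(V) = {29, 30, 31, 32} ∉ τ ✗.
  V = {[28], [29], [30], [31=32]}: π^{-1}(V) = {28, 29, 30, 31, 32} ∈ τ ✓.
Open sets in the quotient: τ_Q = {{}, {[28]}, {[30]}, {[28], [30]}, {[31=32]}, {[28], [31=32]}, {[28], [29], [31=32]}, {[30], [31=32]}, {[28], [30], [31=32]}, {[28], [29], [30], [31=32]}} (10 elements).


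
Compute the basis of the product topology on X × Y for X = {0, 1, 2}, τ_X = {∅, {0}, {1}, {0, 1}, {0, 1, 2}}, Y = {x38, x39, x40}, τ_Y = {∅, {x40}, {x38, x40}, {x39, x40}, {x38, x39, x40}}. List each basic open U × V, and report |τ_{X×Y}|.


Basis B = {∅ × ∅, {0} × {x40}, {1} × {x40}, {0} × {x38, x40}, {0} × {x39, x40}, {0, 1} × {x40}, {1} × {x38, x40}, {1} × {x39, x40}, {0} × {x38, x39, x40}, {0, 1, 2} × {x40}, {1} × {x38, x39, x40}, {0, 1} × {x38, x40}, {0, 1} × {x39, x40}, {0, 1} × {x38, x39, x40}, {0, 1, 2} × {x38, x40}, {0, 1, 2} × {x39, x40}, {0, 1, 2} × {x38, x39, x40}}; |τ_{X×Y}| = 50.

Enumerate products U × V with U ∈ τ_X, V ∈ τ_Y (deduplicated):
  ∅ × ∅ = {} (∅)
  {0} × {x40} = {(0,x40)}
  {1} × {x40} = {(1,x40)}
  {0} × {x38, x40} = {(0,x38), (0,x40)}
  {0} × {x39, x40} = {(0,x39), (0,x40)}
  {0, 1} × {x40} = {(0,x40), (1,x40)}
  {1} × {x38, x40} = {(1,x38), (1,x40)}
  {1} × {x39, x40} = {(1,x39), (1,x40)}
  {0} × {x38, x39, x40} = {(0,x38), (0,x39), (0,x40)}
  {0, 1, 2} × {x40} = {(0,x40), (1,x40), (2,x40)}
  {1} × {x38, x39, x40} = {(1,x38), (1,x39), (1,x40)}
  {0, 1} × {x38, x40} = {(0,x38), (0,x40), (1,x38), (1,x40)}
  {0, 1} × {x39, x40} = {(0,x39), (0,x40), (1,x39), (1,x40)}
  {0, 1} × {x38, x39, x40} = {(0,x38), (0,x39), (0,x40), (1,x38), (1,x39), (1,x40)}
  {0, 1, 2} × {x38, x40} = {(0,x38), (0,x40), (1,x38), (1,x40), (2,x38), (2,x40)}
  {0, 1, 2} × {x39, x40} = {(0,x39), (0,x40), (1,x39), (1,x40), (2,x39), (2,x40)}
  {0, 1, 2} × {x38, x39, x40} = {(0,x38), (0,x39), (0,x40), (1,x38), (1,x39), (1,x40), (2,x38), (2,x39), (2,x40)}
These 17 distinct sets form the basis B.
Close under arbitrary unions to get τ_{X×Y}; counting gives |τ_{X×Y}| = 50.


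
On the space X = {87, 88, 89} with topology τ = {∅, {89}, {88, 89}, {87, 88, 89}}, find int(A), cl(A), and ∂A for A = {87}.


int(A) = ∅, cl(A) = {87}, ∂A = {87}.

Closed sets in (X, τ) are complements of opens:
  closed(X, τ) = {∅, {87}, {87, 88}, {87, 88, 89}}.
int(A) = ⋃ {U ∈ τ : U ⊆ A}. Opens contained in A: ∅.
Taking the union of these: int(A) = ∅.
cl(A) = ⋂ {C closed : A ⊆ C}. Closed sets containing A: {87}, {87, 88}, {87, 88, 89}.
Intersecting these: cl(A) = {87}.
∂A = cl(A) ∖ int(A) = {87} ∖ ∅ = {87}.


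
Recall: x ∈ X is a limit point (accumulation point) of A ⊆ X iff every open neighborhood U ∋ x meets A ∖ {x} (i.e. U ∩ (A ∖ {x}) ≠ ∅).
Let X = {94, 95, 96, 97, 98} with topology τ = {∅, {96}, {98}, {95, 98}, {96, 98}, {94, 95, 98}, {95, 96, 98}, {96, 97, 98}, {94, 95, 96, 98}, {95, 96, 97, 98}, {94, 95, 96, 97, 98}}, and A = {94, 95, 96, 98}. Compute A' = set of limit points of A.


A' = {94, 95, 97}

For each x ∈ X, list the open sets U ∈ τ with x ∈ U, then check whether U ∩ (A ∖ {x}) ≠ ∅ for every such U.
  x = 94: opens ∋ x are {94, 95, 98}, {94, 95, 96, 98}, {94, 95, 96, 97, 98}; each meets A ∖ {94}, so x IS a limit point.
  x = 95: opens ∋ x are {95, 98}, {94, 95, 98}, {95, 96, 98}, {94, 95, 96, 98}, {95, 96, 97, 98}, {94, 95, 96, 97, 98}; each meets A ∖ {95}, so x IS a limit point.
  x = 96: open {96} ∋ x has {96} ∩ (A ∖ {96}) = ∅, so x is NOT a limit point.
  x = 97: opens ∋ x are {96, 97, 98}, {95, 96, 97, 98}, {94, 95, 96, 97, 98}; each meets A ∖ {97}, so x IS a limit point.
  x = 98: open {98} ∋ x has {98} ∩ (A ∖ {98}) = ∅, so x is NOT a limit point.
Collecting: A' = {94, 95, 97}.


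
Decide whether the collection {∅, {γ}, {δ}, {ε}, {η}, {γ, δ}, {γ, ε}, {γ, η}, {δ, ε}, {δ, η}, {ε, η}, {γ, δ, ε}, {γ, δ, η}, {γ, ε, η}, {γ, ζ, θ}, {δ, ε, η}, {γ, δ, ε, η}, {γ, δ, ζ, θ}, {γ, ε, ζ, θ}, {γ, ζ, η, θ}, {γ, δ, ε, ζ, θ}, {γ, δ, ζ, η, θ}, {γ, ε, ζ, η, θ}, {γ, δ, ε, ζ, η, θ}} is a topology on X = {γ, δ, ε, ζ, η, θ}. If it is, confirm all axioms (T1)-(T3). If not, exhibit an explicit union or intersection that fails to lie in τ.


τ IS a topology on X.

Axiom (T1): ∅ ∈ τ? Yes; X ∈ τ? Yes.
Axiom (T2/T3): check pairwise unions and intersections of members of τ.
All pairwise intersections and unions checked — each lies in τ. Therefore τ satisfies (T1), (T2), (T3): it IS a topology on X.


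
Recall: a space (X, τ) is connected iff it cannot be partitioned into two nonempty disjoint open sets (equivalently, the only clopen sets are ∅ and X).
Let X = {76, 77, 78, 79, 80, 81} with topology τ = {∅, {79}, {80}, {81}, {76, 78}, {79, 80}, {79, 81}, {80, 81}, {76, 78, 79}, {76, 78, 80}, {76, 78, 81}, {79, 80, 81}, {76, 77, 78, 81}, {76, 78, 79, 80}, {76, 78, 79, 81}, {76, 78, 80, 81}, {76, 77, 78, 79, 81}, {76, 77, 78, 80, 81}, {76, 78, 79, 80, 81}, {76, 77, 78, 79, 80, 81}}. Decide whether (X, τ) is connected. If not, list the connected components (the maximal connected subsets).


(X, τ) is disconnected; components = [{79}, {80}, {76, 77, 78, 81}].

Find clopen sets (U ∈ τ with X ∖ U ∈ τ):
  U = ∅, X ∖ U = {76, 77, 78, 79, 80, 81} — both open, so U is clopen.
  U = {79}, X ∖ U = {76, 77, 78, 80, 81} — both open, so U is clopen.
  U = {80}, X ∖ U = {76, 77, 78, 79, 81} — both open, so U is clopen.
  U = {79, 80}, X ∖ U = {76, 77, 78, 81} — both open, so U is clopen.
  U = {76, 77, 78, 81}, X ∖ U = {79, 80} — both open, so U is clopen.
  U = {76, 77, 78, 79, 81}, X ∖ U = {80} — both open, so U is clopen.
  U = {76, 77, 78, 80, 81}, X ∖ U = {79} — both open, so U is clopen.
  U = {76, 77, 78, 79, 80, 81}, X ∖ U = ∅ — both open, so U is clopen.
Nontrivial clopen(s) exist: e.g. {76, 77, 78, 80, 81}. So (X, τ) is disconnected.
Compute connected components by grouping points that agree on all clopens:
  component: {79}
  component: {80}
  component: {76, 77, 78, 81}


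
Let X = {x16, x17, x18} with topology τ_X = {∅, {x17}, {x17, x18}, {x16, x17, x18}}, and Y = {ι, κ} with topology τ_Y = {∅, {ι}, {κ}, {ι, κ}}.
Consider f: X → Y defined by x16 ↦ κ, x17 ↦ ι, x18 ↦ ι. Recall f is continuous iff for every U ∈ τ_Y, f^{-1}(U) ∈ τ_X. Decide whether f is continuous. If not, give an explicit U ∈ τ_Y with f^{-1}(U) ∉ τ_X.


f is NOT continuous.

Compute f^{-1}(U) for each U ∈ τ_Y:
  U = ∅: f^{-1}(U) = ∅ ∈ τ_X ✓.
  U = {ι}: f^{-1}(U) = {x17, x18} ∈ τ_X ✓.
  U = {κ}: f^{-1}(U) = {x16} ∉ τ_X ✗.
  U = {ι, κ}: f^{-1}(U) = {x16, x17, x18} ∈ τ_X ✓.
Found U = {κ} with f^{-1}(U) = {x16} not in τ_X. Therefore f is NOT continuous.


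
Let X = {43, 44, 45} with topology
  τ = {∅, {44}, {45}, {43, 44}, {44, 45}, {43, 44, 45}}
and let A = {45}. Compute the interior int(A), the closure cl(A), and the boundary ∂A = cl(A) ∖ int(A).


int(A) = {45}, cl(A) = {45}, ∂A = ∅.

Closed sets in (X, τ) are complements of opens:
  closed(X, τ) = {∅, {43}, {45}, {43, 44}, {43, 45}, {43, 44, 45}}.
int(A) = ⋃ {U ∈ τ : U ⊆ A}. Opens contained in A: ∅, {45}.
Taking the union of these: int(A) = {45}.
cl(A) = ⋂ {C closed : A ⊆ C}. Closed sets containing A: {45}, {43, 45}, {43, 44, 45}.
Intersecting these: cl(A) = {45}.
∂A = cl(A) ∖ int(A) = {45} ∖ {45} = ∅.


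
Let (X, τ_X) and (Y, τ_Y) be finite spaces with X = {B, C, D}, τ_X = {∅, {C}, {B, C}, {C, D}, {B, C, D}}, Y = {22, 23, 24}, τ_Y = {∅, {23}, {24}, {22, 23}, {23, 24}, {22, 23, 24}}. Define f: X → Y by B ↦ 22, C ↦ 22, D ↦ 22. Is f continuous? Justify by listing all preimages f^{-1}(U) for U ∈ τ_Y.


f IS continuous.

Compute f^{-1}(U) for each U ∈ τ_Y:
  U = ∅: f^{-1}(U) = ∅ ∈ τ_X ✓.
  U = {23}: f^{-1}(U) = ∅ ∈ τ_X ✓.
  U = {24}: f^{-1}(U) = ∅ ∈ τ_X ✓.
  U = {22, 23}: f^{-1}(U) = {B, C, D} ∈ τ_X ✓.
  U = {23, 24}: f^{-1}(U) = ∅ ∈ τ_X ✓.
  U = {22, 23, 24}: f^{-1}(U) = {B, C, D} ∈ τ_X ✓.
Every preimage lies in τ_X, so f IS continuous.


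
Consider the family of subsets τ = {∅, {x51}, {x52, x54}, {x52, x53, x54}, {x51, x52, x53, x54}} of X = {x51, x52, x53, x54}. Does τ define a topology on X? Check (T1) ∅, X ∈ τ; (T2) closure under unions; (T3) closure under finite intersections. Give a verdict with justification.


τ is NOT a topology on X.

Axiom (T1): ∅ ∈ τ? Yes; X ∈ τ? Yes.
Axiom (T2/T3): check pairwise unions and intersections of members of τ.
Counterexample for (T2): {x51} ∪ {x52, x54} = {x51, x52, x54} ∉ τ. Therefore τ is NOT a topology.


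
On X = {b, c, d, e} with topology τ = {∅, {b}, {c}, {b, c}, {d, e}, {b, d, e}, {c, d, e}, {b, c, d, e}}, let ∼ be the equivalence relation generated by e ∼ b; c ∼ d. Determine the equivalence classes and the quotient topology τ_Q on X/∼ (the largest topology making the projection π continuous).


X/∼ = {[b=e], [c=d]}; |τ_Q| = 2.

Equivalence classes: [b=e], [c=d].
Quotient map π: X → X/∼ sends b ↦ [b=e], c ↦ [c=d], d ↦ [c=d], e ↦ [b=e].
For each subset V ⊆ X/∼, compute π^{-1}(V) ⊆ X and check whether π^{-1}(V) ∈ τ. V is open in τ_Q iff π^{-1}(V) ∈ τ.
  V = {}: π^{-1}(V) = ∅ ∈ τ ✓.
  V = {[b=e]}: π^{-1}(V) = {b, e} ∉ τ ✗.
  V = {[c=d]}: π^{-1}(V) = {c, d} ∉ τ ✗.
  V = {[b=e], [c=d]}: π^{-1}(V) = {b, c, d, e} ∈ τ ✓.
Open sets in the quotient: τ_Q = {{}, {[b=e], [c=d]}} (2 elements).


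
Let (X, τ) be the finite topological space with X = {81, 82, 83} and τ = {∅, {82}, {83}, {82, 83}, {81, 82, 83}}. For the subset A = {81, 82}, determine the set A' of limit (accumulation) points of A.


A' = {81}

For each x ∈ X, list the open sets U ∈ τ with x ∈ U, then check whether U ∩ (A ∖ {x}) ≠ ∅ for every such U.
  x = 81: opens ∋ x are {81, 82, 83}; each meets A ∖ {81}, so x IS a limit point.
  x = 82: open {82} ∋ x has {82} ∩ (A ∖ {82}) = ∅, so x is NOT a limit point.
  x = 83: open {83} ∋ x has {83} ∩ (A ∖ {83}) = ∅, so x is NOT a limit point.
Collecting: A' = {81}.


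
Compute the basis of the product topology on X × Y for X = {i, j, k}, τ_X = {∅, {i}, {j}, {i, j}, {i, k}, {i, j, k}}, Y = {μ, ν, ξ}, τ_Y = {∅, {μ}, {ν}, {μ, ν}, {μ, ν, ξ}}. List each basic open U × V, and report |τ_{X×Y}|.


Basis B = {∅ × ∅, {i} × {μ}, {i} × {ν}, {j} × {μ}, {j} × {ν}, {i} × {μ, ν}, {i, j} × {μ}, {i, k} × {μ}, {i, j} × {ν}, {i, k} × {ν}, {j} × {μ, ν}, {i} × {μ, ν, ξ}, {i, j, k} × {μ}, {i, j, k} × {ν}, {j} × {μ, ν, ξ}, {i, j} × {μ, ν}, {i, k} × {μ, ν}, {i, j} × {μ, ν, ξ}, {i, k} × {μ, ν, ξ}, {i, j, k} × {μ, ν}, {i, j, k} × {μ, ν, ξ}}; |τ_{X×Y}| = 70.

Enumerate products U × V with U ∈ τ_X, V ∈ τ_Y (deduplicated):
  ∅ × ∅ = {} (∅)
  {i} × {μ} = {(i,μ)}
  {i} × {ν} = {(i,ν)}
  {j} × {μ} = {(j,μ)}
  {j} × {ν} = {(j,ν)}
  {i} × {μ, ν} = {(i,μ), (i,ν)}
  {i, j} × {μ} = {(i,μ), (j,μ)}
  {i, k} × {μ} = {(i,μ), (k,μ)}
  {i, j} × {ν} = {(i,ν), (j,ν)}
  {i, k} × {ν} = {(i,ν), (k,ν)}
  {j} × {μ, ν} = {(j,μ), (j,ν)}
  {i} × {μ, ν, ξ} = {(i,μ), (i,ν), (i,ξ)}
  {i, j, k} × {μ} = {(i,μ), (j,μ), (k,μ)}
  {i, j, k} × {ν} = {(i,ν), (j,ν), (k,ν)}
  {j} × {μ, ν, ξ} = {(j,μ), (j,ν), (j,ξ)}
  {i, j} × {μ, ν} = {(i,μ), (i,ν), (j,μ), (j,ν)}
  {i, k} × {μ, ν} = {(i,μ), (i,ν), (k,μ), (k,ν)}
  {i, j} × {μ, ν, ξ} = {(i,μ), (i,ν), (i,ξ), (j,μ), (j,ν), (j,ξ)}
  {i, k} × {μ, ν, ξ} = {(i,μ), (i,ν), (i,ξ), (k,μ), (k,ν), (k,ξ)}
  {i, j, k} × {μ, ν} = {(i,μ), (i,ν), (j,μ), (j,ν), (k,μ), (k,ν)}
  {i, j, k} × {μ, ν, ξ} = {(i,μ), (i,ν), (i,ξ), (j,μ), (j,ν), (j,ξ), (k,μ), (k,ν), (k,ξ)}
These 21 distinct sets form the basis B.
Close under arbitrary unions to get τ_{X×Y}; counting gives |τ_{X×Y}| = 70.


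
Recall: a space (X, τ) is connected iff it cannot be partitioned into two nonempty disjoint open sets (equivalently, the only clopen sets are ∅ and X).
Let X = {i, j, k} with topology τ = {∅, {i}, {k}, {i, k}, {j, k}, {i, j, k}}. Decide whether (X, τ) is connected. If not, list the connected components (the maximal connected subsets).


(X, τ) is disconnected; components = [{i}, {j, k}].

Find clopen sets (U ∈ τ with X ∖ U ∈ τ):
  U = ∅, X ∖ U = {i, j, k} — both open, so U is clopen.
  U = {i}, X ∖ U = {j, k} — both open, so U is clopen.
  U = {j, k}, X ∖ U = {i} — both open, so U is clopen.
  U = {i, j, k}, X ∖ U = ∅ — both open, so U is clopen.
Nontrivial clopen(s) exist: e.g. {i}. So (X, τ) is disconnected.
Compute connected components by grouping points that agree on all clopens:
  component: {i}
  component: {j, k}


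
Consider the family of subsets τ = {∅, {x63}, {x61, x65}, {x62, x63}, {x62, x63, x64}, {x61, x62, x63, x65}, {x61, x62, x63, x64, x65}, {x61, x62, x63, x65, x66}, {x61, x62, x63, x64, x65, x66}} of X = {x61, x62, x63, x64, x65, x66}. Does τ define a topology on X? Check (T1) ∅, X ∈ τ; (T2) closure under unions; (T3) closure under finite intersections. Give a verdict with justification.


τ is NOT a topology on X.

Axiom (T1): ∅ ∈ τ? Yes; X ∈ τ? Yes.
Axiom (T2/T3): check pairwise unions and intersections of members of τ.
Counterexample for (T2): {x63} ∪ {x61, x65} = {x61, x63, x65} ∉ τ. Therefore τ is NOT a topology.


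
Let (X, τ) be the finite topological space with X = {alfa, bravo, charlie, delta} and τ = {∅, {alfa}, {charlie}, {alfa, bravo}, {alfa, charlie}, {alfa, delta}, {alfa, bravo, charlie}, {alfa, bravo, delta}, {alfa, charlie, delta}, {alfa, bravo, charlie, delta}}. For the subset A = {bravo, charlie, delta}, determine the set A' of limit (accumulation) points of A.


A' = ∅

For each x ∈ X, list the open sets U ∈ τ with x ∈ U, then check whether U ∩ (A ∖ {x}) ≠ ∅ for every such U.
  x = alfa: open {alfa} ∋ x has {alfa} ∩ (A ∖ {alfa}) = ∅, so x is NOT a limit point.
  x = bravo: open {alfa, bravo} ∋ x has {alfa, bravo} ∩ (A ∖ {bravo}) = ∅, so x is NOT a limit point.
  x = charlie: open {charlie} ∋ x has {charlie} ∩ (A ∖ {charlie}) = ∅, so x is NOT a limit point.
  x = delta: open {alfa, delta} ∋ x has {alfa, delta} ∩ (A ∖ {delta}) = ∅, so x is NOT a limit point.
Collecting: A' = ∅.


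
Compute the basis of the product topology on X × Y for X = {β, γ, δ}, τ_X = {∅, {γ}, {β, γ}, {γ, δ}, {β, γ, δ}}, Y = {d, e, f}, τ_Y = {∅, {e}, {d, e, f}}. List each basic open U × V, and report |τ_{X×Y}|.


Basis B = {∅ × ∅, {γ} × {e}, {β, γ} × {e}, {γ, δ} × {e}, {β, γ, δ} × {e}, {γ} × {d, e, f}, {β, γ} × {d, e, f}, {γ, δ} × {d, e, f}, {β, γ, δ} × {d, e, f}}; |τ_{X×Y}| = 14.

Enumerate products U × V with U ∈ τ_X, V ∈ τ_Y (deduplicated):
  ∅ × ∅ = {} (∅)
  {γ} × {e} = {(γ,e)}
  {β, γ} × {e} = {(β,e), (γ,e)}
  {γ, δ} × {e} = {(γ,e), (δ,e)}
  {β, γ, δ} × {e} = {(β,e), (γ,e), (δ,e)}
  {γ} × {d, e, f} = {(γ,d), (γ,e), (γ,f)}
  {β, γ} × {d, e, f} = {(β,d), (β,e), (β,f), (γ,d), (γ,e), (γ,f)}
  {γ, δ} × {d, e, f} = {(γ,d), (γ,e), (γ,f), (δ,d), (δ,e), (δ,f)}
  {β, γ, δ} × {d, e, f} = {(β,d), (β,e), (β,f), (γ,d), (γ,e), (γ,f), (δ,d), (δ,e), (δ,f)}
These 9 distinct sets form the basis B.
Close under arbitrary unions to get τ_{X×Y}; counting gives |τ_{X×Y}| = 14.


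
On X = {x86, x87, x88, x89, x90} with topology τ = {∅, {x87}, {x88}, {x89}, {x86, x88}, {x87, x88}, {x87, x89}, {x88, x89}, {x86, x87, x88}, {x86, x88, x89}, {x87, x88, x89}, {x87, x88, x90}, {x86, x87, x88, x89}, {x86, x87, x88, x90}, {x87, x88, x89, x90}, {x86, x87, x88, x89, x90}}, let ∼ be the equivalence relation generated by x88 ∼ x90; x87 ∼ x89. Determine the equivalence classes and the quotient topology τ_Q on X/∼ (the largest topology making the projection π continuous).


X/∼ = {[x86], [x87=x89], [x88=x90]}; |τ_Q| = 4.

Equivalence classes: [x86], [x87=x89], [x88=x90].
Quotient map π: X → X/∼ sends x86 ↦ [x86], x87 ↦ [x87=x89], x88 ↦ [x88=x90], x89 ↦ [x87=x89], x90 ↦ [x88=x90].
For each subset V ⊆ X/∼, compute π^{-1}(V) ⊆ X and check whether π^{-1}(V) ∈ τ. V is open in τ_Q iff π^{-1}(V) ∈ τ.
  V = {}: π^{-1}(V) = ∅ ∈ τ ✓.
  V = {[x86]}: π^{-1}(V) = {x86} ∉ τ ✗.
  V = {[x87=x89]}: π^{-1}(V) = {x87, x89} ∈ τ ✓.
  V = {[x86], [x87=x89]}: π^{-1}(V) = {x86, x87, x89} ∉ τ ✗.
  V = {[x88=x90]}: π^{-1}(V) = {x88, x90} ∉ τ ✗.
  V = {[x86], [x88=x90]}: π^{-1}(V) = {x86, x88, x90} ∉ τ ✗.
  V = {[x87=x89], [x88=x90]}: π^{-1}(V) = {x87, x88, x89, x90} ∈ τ ✓.
  V = {[x86], [x87=x89], [x88=x90]}: π^{-1}(V) = {x86, x87, x88, x89, x90} ∈ τ ✓.
Open sets in the quotient: τ_Q = {{}, {[x87=x89]}, {[x87=x89], [x88=x90]}, {[x86], [x87=x89], [x88=x90]}} (4 elements).


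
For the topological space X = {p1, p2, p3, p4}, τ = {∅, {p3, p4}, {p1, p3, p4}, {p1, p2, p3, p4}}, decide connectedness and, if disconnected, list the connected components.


(X, τ) is connected.

Find clopen sets (U ∈ τ with X ∖ U ∈ τ):
  U = ∅, X ∖ U = {p1, p2, p3, p4} — both open, so U is clopen.
  U = {p1, p2, p3, p4}, X ∖ U = ∅ — both open, so U is clopen.
Only trivial clopens (∅ and X) exist, so (X, τ) is connected.
Compute connected components by grouping points that agree on all clopens:
  component: {p1, p2, p3, p4}


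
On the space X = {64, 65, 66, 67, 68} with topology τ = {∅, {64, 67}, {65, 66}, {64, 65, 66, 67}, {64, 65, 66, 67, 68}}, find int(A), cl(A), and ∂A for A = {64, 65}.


int(A) = ∅, cl(A) = {64, 65, 66, 67, 68}, ∂A = {64, 65, 66, 67, 68}.

Closed sets in (X, τ) are complements of opens:
  closed(X, τ) = {∅, {68}, {64, 67, 68}, {65, 66, 68}, {64, 65, 66, 67, 68}}.
int(A) = ⋃ {U ∈ τ : U ⊆ A}. Opens contained in A: ∅.
Taking the union of these: int(A) = ∅.
cl(A) = ⋂ {C closed : A ⊆ C}. Closed sets containing A: {64, 65, 66, 67, 68}.
Intersecting these: cl(A) = {64, 65, 66, 67, 68}.
∂A = cl(A) ∖ int(A) = {64, 65, 66, 67, 68} ∖ ∅ = {64, 65, 66, 67, 68}.


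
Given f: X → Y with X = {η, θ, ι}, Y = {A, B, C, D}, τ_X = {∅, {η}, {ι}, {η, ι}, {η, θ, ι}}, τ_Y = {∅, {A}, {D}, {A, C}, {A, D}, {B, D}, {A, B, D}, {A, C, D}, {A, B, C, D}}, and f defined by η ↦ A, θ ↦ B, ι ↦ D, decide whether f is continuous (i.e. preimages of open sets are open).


f is NOT continuous.

Compute f^{-1}(U) for each U ∈ τ_Y:
  U = ∅: f^{-1}(U) = ∅ ∈ τ_X ✓.
  U = {A}: f^{-1}(U) = {η} ∈ τ_X ✓.
  U = {D}: f^{-1}(U) = {ι} ∈ τ_X ✓.
  U = {A, C}: f^{-1}(U) = {η} ∈ τ_X ✓.
  U = {A, D}: f^{-1}(U) = {η, ι} ∈ τ_X ✓.
  U = {B, D}: f^{-1}(U) = {θ, ι} ∉ τ_X ✗.
  U = {A, B, D}: f^{-1}(U) = {η, θ, ι} ∈ τ_X ✓.
  U = {A, C, D}: f^{-1}(U) = {η, ι} ∈ τ_X ✓.
  U = {A, B, C, D}: f^{-1}(U) = {η, θ, ι} ∈ τ_X ✓.
Found U = {B, D} with f^{-1}(U) = {θ, ι} not in τ_X. Therefore f is NOT continuous.


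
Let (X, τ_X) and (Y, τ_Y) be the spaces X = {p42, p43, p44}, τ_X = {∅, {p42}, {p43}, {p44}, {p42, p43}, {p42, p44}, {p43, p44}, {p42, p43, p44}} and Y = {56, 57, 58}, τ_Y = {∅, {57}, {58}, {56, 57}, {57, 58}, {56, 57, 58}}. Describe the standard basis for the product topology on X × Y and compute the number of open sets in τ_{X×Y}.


Basis B = {∅ × ∅, {p42} × {57}, {p42} × {58}, {p43} × {57}, {p43} × {58}, {p44} × {57}, {p44} × {58}, {p42} × {56, 57}, {p42} × {57, 58}, {p42, p43} × {57}, {p42, p44} × {57}, {p42, p43} × {58}, {p42, p44} × {58}, {p43} × {56, 57}, {p43} × {57, 58}, {p43, p44} × {57}, {p43, p44} × {58}, {p44} × {56, 57}, {p44} × {57, 58}, {p42} × {56, 57, 58}, {p42, p43, p44} × {57}, {p42, p43, p44} × {58}, {p43} × {56, 57, 58}, {p44} × {56, 57, 58}, {p42, p43} × {56, 57}, {p42, p44} × {56, 57}, {p42, p43} × {57, 58}, {p42, p44} × {57, 58}, {p43, p44} × {56, 57}, {p43, p44} × {57, 58}, {p42, p43} × {56, 57, 58}, {p42, p44} × {56, 57, 58}, {p42, p43, p44} × {56, 57}, {p42, p43, p44} × {57, 58}, {p43, p44} × {56, 57, 58}, {p42, p43, p44} × {56, 57, 58}}; |τ_{X×Y}| = 216.

Enumerate products U × V with U ∈ τ_X, V ∈ τ_Y (deduplicated):
  ∅ × ∅ = {} (∅)
  {p42} × {57} = {(p42,57)}
  {p42} × {58} = {(p42,58)}
  {p43} × {57} = {(p43,57)}
  {p43} × {58} = {(p43,58)}
  {p44} × {57} = {(p44,57)}
  {p44} × {58} = {(p44,58)}
  {p42} × {56, 57} = {(p42,56), (p42,57)}
  {p42} × {57, 58} = {(p42,57), (p42,58)}
  {p42, p43} × {57} = {(p42,57), (p43,57)}
  {p42, p44} × {57} = {(p42,57), (p44,57)}
  {p42, p43} × {58} = {(p42,58), (p43,58)}
  {p42, p44} × {58} = {(p42,58), (p44,58)}
  {p43} × {56, 57} = {(p43,56), (p43,57)}
  {p43} × {57, 58} = {(p43,57), (p43,58)}
  {p43, p44} × {57} = {(p43,57), (p44,57)}
  {p43, p44} × {58} = {(p43,58), (p44,58)}
  {p44} × {56, 57} = {(p44,56), (p44,57)}
  {p44} × {57, 58} = {(p44,57), (p44,58)}
  {p42} × {56, 57, 58} = {(p42,56), (p42,57), (p42,58)}
  {p42, p43, p44} × {57} = {(p42,57), (p43,57), (p44,57)}
  {p42, p43, p44} × {58} = {(p42,58), (p43,58), (p44,58)}
  {p43} × {56, 57, 58} = {(p43,56), (p43,57), (p43,58)}
  {p44} × {56, 57, 58} = {(p44,56), (p44,57), (p44,58)}
  {p42, p43} × {56, 57} = {(p42,56), (p42,57), (p43,56), (p43,57)}
  {p42, p44} × {56, 57} = {(p42,56), (p42,57), (p44,56), (p44,57)}
  {p42, p43} × {57, 58} = {(p42,57), (p42,58), (p43,57), (p43,58)}
  {p42, p44} × {57, 58} = {(p42,57), (p42,58), (p44,57), (p44,58)}
  {p43, p44} × {56, 57} = {(p43,56), (p43,57), (p44,56), (p44,57)}
  {p43, p44} × {57, 58} = {(p43,57), (p43,58), (p44,57), (p44,58)}
  {p42, p43} × {56, 57, 58} = {(p42,56), (p42,57), (p42,58), (p43,56), (p43,57), (p43,58)}
  {p42, p44} × {56, 57, 58} = {(p42,56), (p42,57), (p42,58), (p44,56), (p44,57), (p44,58)}
  {p42, p43, p44} × {56, 57} = {(p42,56), (p42,57), (p43,56), (p43,57), (p44,56), (p44,57)}
  {p42, p43, p44} × {57, 58} = {(p42,57), (p42,58), (p43,57), (p43,58), (p44,57), (p44,58)}
  {p43, p44} × {56, 57, 58} = {(p43,56), (p43,57), (p43,58), (p44,56), (p44,57), (p44,58)}
  {p42, p43, p44} × {56, 57, 58} = {(p42,56), (p42,57), (p42,58), (p43,56), (p43,57), (p43,58), (p44,56), (p44,57), (p44,58)}
These 36 distinct sets form the basis B.
Close under arbitrary unions to get τ_{X×Y}; counting gives |τ_{X×Y}| = 216.


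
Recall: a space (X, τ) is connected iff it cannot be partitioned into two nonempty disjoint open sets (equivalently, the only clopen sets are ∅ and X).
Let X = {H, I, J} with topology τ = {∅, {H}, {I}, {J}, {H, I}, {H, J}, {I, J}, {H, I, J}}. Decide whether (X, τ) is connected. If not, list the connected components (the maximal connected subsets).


(X, τ) is disconnected; components = [{H}, {I}, {J}].

Find clopen sets (U ∈ τ with X ∖ U ∈ τ):
  U = ∅, X ∖ U = {H, I, J} — both open, so U is clopen.
  U = {H}, X ∖ U = {I, J} — both open, so U is clopen.
  U = {I}, X ∖ U = {H, J} — both open, so U is clopen.
  U = {J}, X ∖ U = {H, I} — both open, so U is clopen.
  U = {H, I}, X ∖ U = {J} — both open, so U is clopen.
  U = {H, J}, X ∖ U = {I} — both open, so U is clopen.
  U = {I, J}, X ∖ U = {H} — both open, so U is clopen.
  U = {H, I, J}, X ∖ U = ∅ — both open, so U is clopen.
Nontrivial clopen(s) exist: e.g. {H, J}. So (X, τ) is disconnected.
Compute connected components by grouping points that agree on all clopens:
  component: {H}
  component: {I}
  component: {J}


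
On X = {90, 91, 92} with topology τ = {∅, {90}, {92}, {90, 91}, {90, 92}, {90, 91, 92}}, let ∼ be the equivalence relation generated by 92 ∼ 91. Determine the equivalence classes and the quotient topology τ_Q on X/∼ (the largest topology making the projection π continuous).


X/∼ = {[90], [91=92]}; |τ_Q| = 3.

Equivalence classes: [90], [91=92].
Quotient map π: X → X/∼ sends 90 ↦ [90], 91 ↦ [91=92], 92 ↦ [91=92].
For each subset V ⊆ X/∼, compute π^{-1}(V) ⊆ X and check whether π^{-1}(V) ∈ τ. V is open in τ_Q iff π^{-1}(V) ∈ τ.
  V = {}: π^{-1}(V) = ∅ ∈ τ ✓.
  V = {[90]}: π^{-1}(V) = {90} ∈ τ ✓.
  V = {[91=92]}: π^{-1}(V) = {91, 92} ∉ τ ✗.
  V = {[90], [91=92]}: π^{-1}(V) = {90, 91, 92} ∈ τ ✓.
Open sets in the quotient: τ_Q = {{}, {[90]}, {[90], [91=92]}} (3 elements).


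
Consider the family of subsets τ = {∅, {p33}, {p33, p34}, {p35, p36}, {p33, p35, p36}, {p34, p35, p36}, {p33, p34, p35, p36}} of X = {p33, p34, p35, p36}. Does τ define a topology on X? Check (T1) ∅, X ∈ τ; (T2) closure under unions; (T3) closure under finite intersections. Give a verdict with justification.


τ is NOT a topology on X.

Axiom (T1): ∅ ∈ τ? Yes; X ∈ τ? Yes.
Axiom (T2/T3): check pairwise unions and intersections of members of τ.
Counterexample for (T3): {p33, p34} ∩ {p34, p35, p36} = {p34} ∉ τ. Therefore τ is NOT a topology.


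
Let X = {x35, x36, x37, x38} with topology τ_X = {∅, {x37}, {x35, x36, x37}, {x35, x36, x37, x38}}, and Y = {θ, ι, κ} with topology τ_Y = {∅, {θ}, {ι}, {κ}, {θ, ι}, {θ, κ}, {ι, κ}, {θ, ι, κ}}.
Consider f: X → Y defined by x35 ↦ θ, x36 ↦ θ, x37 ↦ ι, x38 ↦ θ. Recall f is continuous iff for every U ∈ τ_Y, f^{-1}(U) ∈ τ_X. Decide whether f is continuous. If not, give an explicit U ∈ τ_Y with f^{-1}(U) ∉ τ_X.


f is NOT continuous.

Compute f^{-1}(U) for each U ∈ τ_Y:
  U = ∅: f^{-1}(U) = ∅ ∈ τ_X ✓.
  U = {θ}: f^{-1}(U) = {x35, x36, x38} ∉ τ_X ✗.
  U = {ι}: f^{-1}(U) = {x37} ∈ τ_X ✓.
  U = {κ}: f^{-1}(U) = ∅ ∈ τ_X ✓.
  U = {θ, ι}: f^{-1}(U) = {x35, x36, x37, x38} ∈ τ_X ✓.
  U = {θ, κ}: f^{-1}(U) = {x35, x36, x38} ∉ τ_X ✗.
  U = {ι, κ}: f^{-1}(U) = {x37} ∈ τ_X ✓.
  U = {θ, ι, κ}: f^{-1}(U) = {x35, x36, x37, x38} ∈ τ_X ✓.
Found U = {θ} with f^{-1}(U) = {x35, x36, x38} not in τ_X. Therefore f is NOT continuous.


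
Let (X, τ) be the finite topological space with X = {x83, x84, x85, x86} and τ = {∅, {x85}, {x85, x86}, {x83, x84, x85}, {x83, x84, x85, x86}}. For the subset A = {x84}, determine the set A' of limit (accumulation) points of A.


A' = {x83}

For each x ∈ X, list the open sets U ∈ τ with x ∈ U, then check whether U ∩ (A ∖ {x}) ≠ ∅ for every such U.
  x = x83: opens ∋ x are {x83, x84, x85}, {x83, x84, x85, x86}; each meets A ∖ {x83}, so x IS a limit point.
  x = x84: open {x83, x84, x85} ∋ x has {x83, x84, x85} ∩ (A ∖ {x84}) = ∅, so x is NOT a limit point.
  x = x85: open {x85} ∋ x has {x85} ∩ (A ∖ {x85}) = ∅, so x is NOT a limit point.
  x = x86: open {x85, x86} ∋ x has {x85, x86} ∩ (A ∖ {x86}) = ∅, so x is NOT a limit point.
Collecting: A' = {x83}.


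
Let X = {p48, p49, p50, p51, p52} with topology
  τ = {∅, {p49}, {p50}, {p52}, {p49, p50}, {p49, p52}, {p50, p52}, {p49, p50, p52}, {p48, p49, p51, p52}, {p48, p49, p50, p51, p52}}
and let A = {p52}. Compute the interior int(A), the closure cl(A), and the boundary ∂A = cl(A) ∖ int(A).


int(A) = {p52}, cl(A) = {p48, p51, p52}, ∂A = {p48, p51}.

Closed sets in (X, τ) are complements of opens:
  closed(X, τ) = {∅, {p50}, {p48, p51}, {p48, p49, p51}, {p48, p50, p51}, {p48, p51, p52}, {p48, p49, p50, p51}, {p48, p49, p51, p52}, {p48, p50, p51, p52}, {p48, p49, p50, p51, p52}}.
int(A) = ⋃ {U ∈ τ : U ⊆ A}. Opens contained in A: ∅, {p52}.
Taking the union of these: int(A) = {p52}.
cl(A) = ⋂ {C closed : A ⊆ C}. Closed sets containing A: {p48, p51, p52}, {p48, p49, p51, p52}, {p48, p50, p51, p52}, {p48, p49, p50, p51, p52}.
Intersecting these: cl(A) = {p48, p51, p52}.
∂A = cl(A) ∖ int(A) = {p48, p51, p52} ∖ {p52} = {p48, p51}.


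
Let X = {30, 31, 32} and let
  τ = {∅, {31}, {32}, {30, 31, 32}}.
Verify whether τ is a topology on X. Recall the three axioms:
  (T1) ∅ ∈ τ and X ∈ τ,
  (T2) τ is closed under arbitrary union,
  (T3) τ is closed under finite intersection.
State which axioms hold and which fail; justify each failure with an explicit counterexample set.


τ is NOT a topology on X.

Axiom (T1): ∅ ∈ τ? Yes; X ∈ τ? Yes.
Axiom (T2/T3): check pairwise unions and intersections of members of τ.
Counterexample for (T2): {31} ∪ {32} = {31, 32} ∉ τ. Therefore τ is NOT a topology.


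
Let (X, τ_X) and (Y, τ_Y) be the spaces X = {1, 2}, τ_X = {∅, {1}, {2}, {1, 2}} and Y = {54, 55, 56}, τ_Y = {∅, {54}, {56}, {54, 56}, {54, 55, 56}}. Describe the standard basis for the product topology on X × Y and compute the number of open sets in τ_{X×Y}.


Basis B = {∅ × ∅, {1} × {54}, {1} × {56}, {2} × {54}, {2} × {56}, {1} × {54, 56}, {1, 2} × {54}, {1, 2} × {56}, {2} × {54, 56}, {1} × {54, 55, 56}, {2} × {54, 55, 56}, {1, 2} × {54, 56}, {1, 2} × {54, 55, 56}}; |τ_{X×Y}| = 25.

Enumerate products U × V with U ∈ τ_X, V ∈ τ_Y (deduplicated):
  ∅ × ∅ = {} (∅)
  {1} × {54} = {(1,54)}
  {1} × {56} = {(1,56)}
  {2} × {54} = {(2,54)}
  {2} × {56} = {(2,56)}
  {1} × {54, 56} = {(1,54), (1,56)}
  {1, 2} × {54} = {(1,54), (2,54)}
  {1, 2} × {56} = {(1,56), (2,56)}
  {2} × {54, 56} = {(2,54), (2,56)}
  {1} × {54, 55, 56} = {(1,54), (1,55), (1,56)}
  {2} × {54, 55, 56} = {(2,54), (2,55), (2,56)}
  {1, 2} × {54, 56} = {(1,54), (1,56), (2,54), (2,56)}
  {1, 2} × {54, 55, 56} = {(1,54), (1,55), (1,56), (2,54), (2,55), (2,56)}
These 13 distinct sets form the basis B.
Close under arbitrary unions to get τ_{X×Y}; counting gives |τ_{X×Y}| = 25.


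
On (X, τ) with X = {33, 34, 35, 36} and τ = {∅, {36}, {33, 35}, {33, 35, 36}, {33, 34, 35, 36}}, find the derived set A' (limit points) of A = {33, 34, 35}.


A' = {33, 34, 35}

For each x ∈ X, list the open sets U ∈ τ with x ∈ U, then check whether U ∩ (A ∖ {x}) ≠ ∅ for every such U.
  x = 33: opens ∋ x are {33, 35}, {33, 35, 36}, {33, 34, 35, 36}; each meets A ∖ {33}, so x IS a limit point.
  x = 34: opens ∋ x are {33, 34, 35, 36}; each meets A ∖ {34}, so x IS a limit point.
  x = 35: opens ∋ x are {33, 35}, {33, 35, 36}, {33, 34, 35, 36}; each meets A ∖ {35}, so x IS a limit point.
  x = 36: open {36} ∋ x has {36} ∩ (A ∖ {36}) = ∅, so x is NOT a limit point.
Collecting: A' = {33, 34, 35}.


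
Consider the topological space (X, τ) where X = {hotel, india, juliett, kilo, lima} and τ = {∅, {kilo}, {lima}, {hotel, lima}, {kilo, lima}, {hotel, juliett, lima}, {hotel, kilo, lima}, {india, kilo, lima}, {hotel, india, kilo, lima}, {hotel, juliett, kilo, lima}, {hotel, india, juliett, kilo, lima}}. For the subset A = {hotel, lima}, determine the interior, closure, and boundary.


int(A) = {hotel, lima}, cl(A) = {hotel, india, juliett, lima}, ∂A = {india, juliett}.

Closed sets in (X, τ) are complements of opens:
  closed(X, τ) = {∅, {india}, {juliett}, {hotel, juliett}, {india, juliett}, {india, kilo}, {hotel, india, juliett}, {india, juliett, kilo}, {hotel, india, juliett, kilo}, {hotel, india, juliett, lima}, {hotel, india, juliett, kilo, lima}}.
int(A) = ⋃ {U ∈ τ : U ⊆ A}. Opens contained in A: ∅, {lima}, {hotel, lima}.
Taking the union of these: int(A) = {hotel, lima}.
cl(A) = ⋂ {C closed : A ⊆ C}. Closed sets containing A: {hotel, india, juliett, lima}, {hotel, india, juliett, kilo, lima}.
Intersecting these: cl(A) = {hotel, india, juliett, lima}.
∂A = cl(A) ∖ int(A) = {hotel, india, juliett, lima} ∖ {hotel, lima} = {india, juliett}.


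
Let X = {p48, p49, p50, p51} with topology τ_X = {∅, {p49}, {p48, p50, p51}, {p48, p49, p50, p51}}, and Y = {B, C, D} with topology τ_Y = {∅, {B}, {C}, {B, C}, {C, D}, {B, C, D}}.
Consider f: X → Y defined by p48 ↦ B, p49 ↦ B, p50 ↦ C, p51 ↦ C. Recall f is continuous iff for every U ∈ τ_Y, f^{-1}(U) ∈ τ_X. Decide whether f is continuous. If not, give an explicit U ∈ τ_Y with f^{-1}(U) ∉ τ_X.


f is NOT continuous.

Compute f^{-1}(U) for each U ∈ τ_Y:
  U = ∅: f^{-1}(U) = ∅ ∈ τ_X ✓.
  U = {B}: f^{-1}(U) = {p48, p49} ∉ τ_X ✗.
  U = {C}: f^{-1}(U) = {p50, p51} ∉ τ_X ✗.
  U = {B, C}: f^{-1}(U) = {p48, p49, p50, p51} ∈ τ_X ✓.
  U = {C, D}: f^{-1}(U) = {p50, p51} ∉ τ_X ✗.
  U = {B, C, D}: f^{-1}(U) = {p48, p49, p50, p51} ∈ τ_X ✓.
Found U = {B} with f^{-1}(U) = {p48, p49} not in τ_X. Therefore f is NOT continuous.


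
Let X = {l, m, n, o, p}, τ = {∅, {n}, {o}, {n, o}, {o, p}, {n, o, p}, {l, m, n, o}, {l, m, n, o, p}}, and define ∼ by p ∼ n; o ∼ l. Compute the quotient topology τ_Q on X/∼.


X/∼ = {[l=o], [m], [n=p]}; |τ_Q| = 2.

Equivalence classes: [l=o], [m], [n=p].
Quotient map π: X → X/∼ sends l ↦ [l=o], m ↦ [m], n ↦ [n=p], o ↦ [l=o], p ↦ [n=p].
For each subset V ⊆ X/∼, compute π^{-1}(V) ⊆ X and check whether π^{-1}(V) ∈ τ. V is open in τ_Q iff π^{-1}(V) ∈ τ.
  V = {}: π^{-1}(V) = ∅ ∈ τ ✓.
  V = {[l=o]}: π^{-1}(V) = {l, o} ∉ τ ✗.
  V = {[m]}: π^{-1}(V) = {m} ∉ τ ✗.
  V = {[l=o], [m]}: π^{-1}(V) = {l, m, o} ∉ τ ✗.
  V = {[n=p]}: π^{-1}(V) = {n, p} ∉ τ ✗.
  V = {[l=o], [n=p]}: π^{-1}(V) = {l, n, o, p} ∉ τ ✗.
  V = {[m], [n=p]}: π^{-1}(V) = {m, n, p} ∉ τ ✗.
  V = {[l=o], [m], [n=p]}: π^{-1}(V) = {l, m, n, o, p} ∈ τ ✓.
Open sets in the quotient: τ_Q = {{}, {[l=o], [m], [n=p]}} (2 elements).
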